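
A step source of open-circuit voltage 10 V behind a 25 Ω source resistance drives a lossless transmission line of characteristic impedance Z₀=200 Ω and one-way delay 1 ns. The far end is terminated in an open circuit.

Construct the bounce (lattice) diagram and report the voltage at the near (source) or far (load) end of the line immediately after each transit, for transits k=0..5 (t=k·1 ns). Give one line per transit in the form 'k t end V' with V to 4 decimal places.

Γ_L=1.000000, Γ_S=-0.777778; launch V₁=10·200/225=8.888889
k=0 src: V=8.8889
k=1 load: inc=8.888889, refl=8.888889·1.000000=8.8889; V=0.000000+8.888889+8.888889=17.7778
k=2 src: inc=8.888889, refl=8.888889·-0.777778=-6.9136; V=8.888889+8.888889+-6.913580=10.8642
k=3 load: inc=-6.913580, refl=-6.913580·1.000000=-6.9136; V=17.777778+-6.913580+-6.913580=3.9506
k=4 src: inc=-6.913580, refl=-6.913580·-0.777778=5.3772; V=10.864198+-6.913580+5.377229=9.3278
k=5 load: inc=5.377229, refl=5.377229·1.000000=5.3772; V=3.950617+5.377229+5.377229=14.7051

0 0 source 8.8889
1 1 load 17.7778
2 2 source 10.8642
3 3 load 3.9506
4 4 source 9.3278
5 5 load 14.7051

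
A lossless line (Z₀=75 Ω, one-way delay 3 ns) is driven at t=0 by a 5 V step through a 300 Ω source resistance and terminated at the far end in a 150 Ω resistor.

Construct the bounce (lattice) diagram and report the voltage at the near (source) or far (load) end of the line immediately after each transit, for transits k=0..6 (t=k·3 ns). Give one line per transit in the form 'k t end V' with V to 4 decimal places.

Γ_L=0.333333, Γ_S=0.600000; launch V₁=5·75/375=1.000000
k=0 src: V=1.0000
k=1 load: inc=1.000000, refl=1.000000·0.333333=0.3333; V=0.000000+1.000000+0.333333=1.3333
k=2 src: inc=0.333333, refl=0.333333·0.600000=0.2000; V=1.000000+0.333333+0.200000=1.5333
k=3 load: inc=0.200000, refl=0.200000·0.333333=0.0667; V=1.333333+0.200000+0.066667=1.6000
k=4 src: inc=0.066667, refl=0.066667·0.600000=0.0400; V=1.533333+0.066667+0.040000=1.6400
k=5 load: inc=0.040000, refl=0.040000·0.333333=0.0133; V=1.600000+0.040000+0.013333=1.6533
k=6 src: inc=0.013333, refl=0.013333·0.600000=0.0080; V=1.640000+0.013333+0.008000=1.6613

0 0 source 1.0000
1 3 load 1.3333
2 6 source 1.5333
3 9 load 1.6000
4 12 source 1.6400
5 15 load 1.6533
6 18 source 1.6613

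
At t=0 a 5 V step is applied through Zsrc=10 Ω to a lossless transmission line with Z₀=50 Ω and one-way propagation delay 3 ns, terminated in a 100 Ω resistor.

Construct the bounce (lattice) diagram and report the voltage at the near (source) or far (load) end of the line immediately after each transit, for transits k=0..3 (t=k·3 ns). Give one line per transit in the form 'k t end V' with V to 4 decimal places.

Γ_L=0.333333, Γ_S=-0.666667; launch V₁=5·50/60=4.166667
k=0 src: V=4.1667
k=1 load: inc=4.166667, refl=4.166667·0.333333=1.3889; V=0.000000+4.166667+1.388889=5.5556
k=2 src: inc=1.388889, refl=1.388889·-0.666667=-0.9259; V=4.166667+1.388889+-0.925926=4.6296
k=3 load: inc=-0.925926, refl=-0.925926·0.333333=-0.3086; V=5.555556+-0.925926+-0.308642=4.3210

0 0 source 4.1667
1 3 load 5.5556
2 6 source 4.6296
3 9 load 4.3210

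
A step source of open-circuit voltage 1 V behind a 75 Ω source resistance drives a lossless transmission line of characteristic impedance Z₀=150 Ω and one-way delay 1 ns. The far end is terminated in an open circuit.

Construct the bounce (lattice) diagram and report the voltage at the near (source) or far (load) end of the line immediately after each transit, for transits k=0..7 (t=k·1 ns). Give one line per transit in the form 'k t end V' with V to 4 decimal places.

Γ_L=1.000000, Γ_S=-0.333333; launch V₁=1·150/225=0.666667
k=0 src: V=0.6667
k=1 load: inc=0.666667, refl=0.666667·1.000000=0.6667; V=0.000000+0.666667+0.666667=1.3333
k=2 src: inc=0.666667, refl=0.666667·-0.333333=-0.2222; V=0.666667+0.666667+-0.222222=1.1111
k=3 load: inc=-0.222222, refl=-0.222222·1.000000=-0.2222; V=1.333333+-0.222222+-0.222222=0.8889
k=4 src: inc=-0.222222, refl=-0.222222·-0.333333=0.0741; V=1.111111+-0.222222+0.074074=0.9630
k=5 load: inc=0.074074, refl=0.074074·1.000000=0.0741; V=0.888889+0.074074+0.074074=1.0370
k=6 src: inc=0.074074, refl=0.074074·-0.333333=-0.0247; V=0.962963+0.074074+-0.024691=1.0123
k=7 load: inc=-0.024691, refl=-0.024691·1.000000=-0.0247; V=1.037037+-0.024691+-0.024691=0.9877

0 0 source 0.6667
1 1 load 1.3333
2 2 source 1.1111
3 3 load 0.8889
4 4 source 0.9630
5 5 load 1.0370
6 6 source 1.0123
7 7 load 0.9877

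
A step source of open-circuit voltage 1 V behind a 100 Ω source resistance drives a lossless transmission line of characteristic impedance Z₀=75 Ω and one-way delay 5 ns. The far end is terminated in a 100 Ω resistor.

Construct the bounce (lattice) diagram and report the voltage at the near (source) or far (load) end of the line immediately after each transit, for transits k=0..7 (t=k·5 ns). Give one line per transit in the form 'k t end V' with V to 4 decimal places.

0 0 source 0.4286
1 5 load 0.4898
2 10 source 0.4985
3 15 load 0.4998
4 20 source 0.5000
5 25 load 0.5000
6 30 source 0.5000
7 35 load 0.5000

Γ_L=0.142857, Γ_S=0.142857; launch V₁=1·75/175=0.428571
k=0 src: V=0.4286
k=1 load: inc=0.428571, refl=0.428571·0.142857=0.0612; V=0.000000+0.428571+0.061224=0.4898
k=2 src: inc=0.061224, refl=0.061224·0.142857=0.0087; V=0.428571+0.061224+0.008746=0.4985
k=3 load: inc=0.008746, refl=0.008746·0.142857=0.0012; V=0.489796+0.008746+0.001249=0.4998
k=4 src: inc=0.001249, refl=0.001249·0.142857=0.0002; V=0.498542+0.001249+0.000178=0.5000
k=5 load: inc=0.000178, refl=0.000178·0.142857=0.0000; V=0.499792+0.000178+0.000025=0.5000
k=6 src: inc=0.000025, refl=0.000025·0.142857=0.0000; V=0.499970+0.000025+0.000004=0.5000
k=7 load: inc=0.000004, refl=0.000004·0.142857=0.0000; V=0.499996+0.000004+0.000001=0.5000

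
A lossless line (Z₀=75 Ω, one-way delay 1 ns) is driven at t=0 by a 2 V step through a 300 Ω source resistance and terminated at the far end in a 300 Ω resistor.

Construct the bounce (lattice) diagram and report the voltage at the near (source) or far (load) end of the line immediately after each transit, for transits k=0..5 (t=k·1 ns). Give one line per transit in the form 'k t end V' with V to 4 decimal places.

0 0 source 0.4000
1 1 load 0.6400
2 2 source 0.7840
3 3 load 0.8704
4 4 source 0.9222
5 5 load 0.9533

Γ_L=0.600000, Γ_S=0.600000; launch V₁=2·75/375=0.400000
k=0 src: V=0.4000
k=1 load: inc=0.400000, refl=0.400000·0.600000=0.2400; V=0.000000+0.400000+0.240000=0.6400
k=2 src: inc=0.240000, refl=0.240000·0.600000=0.1440; V=0.400000+0.240000+0.144000=0.7840
k=3 load: inc=0.144000, refl=0.144000·0.600000=0.0864; V=0.640000+0.144000+0.086400=0.8704
k=4 src: inc=0.086400, refl=0.086400·0.600000=0.0518; V=0.784000+0.086400+0.051840=0.9222
k=5 load: inc=0.051840, refl=0.051840·0.600000=0.0311; V=0.870400+0.051840+0.031104=0.9533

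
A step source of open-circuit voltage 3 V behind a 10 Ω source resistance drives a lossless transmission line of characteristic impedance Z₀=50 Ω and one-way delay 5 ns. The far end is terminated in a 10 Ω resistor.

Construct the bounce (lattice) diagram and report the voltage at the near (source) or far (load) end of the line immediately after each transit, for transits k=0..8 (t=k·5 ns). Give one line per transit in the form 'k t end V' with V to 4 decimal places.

0 0 source 2.5000
1 5 load 0.8333
2 10 source 1.9444
3 15 load 1.2037
4 20 source 1.6975
5 25 load 1.3683
6 30 source 1.5878
7 35 load 1.4415
8 40 source 1.5390

Γ_L=-0.666667, Γ_S=-0.666667; launch V₁=3·50/60=2.500000
k=0 src: V=2.5000
k=1 load: inc=2.500000, refl=2.500000·-0.666667=-1.6667; V=0.000000+2.500000+-1.666667=0.8333
k=2 src: inc=-1.666667, refl=-1.666667·-0.666667=1.1111; V=2.500000+-1.666667+1.111111=1.9444
k=3 load: inc=1.111111, refl=1.111111·-0.666667=-0.7407; V=0.833333+1.111111+-0.740741=1.2037
k=4 src: inc=-0.740741, refl=-0.740741·-0.666667=0.4938; V=1.944444+-0.740741+0.493827=1.6975
k=5 load: inc=0.493827, refl=0.493827·-0.666667=-0.3292; V=1.203704+0.493827+-0.329218=1.3683
k=6 src: inc=-0.329218, refl=-0.329218·-0.666667=0.2195; V=1.697531+-0.329218+0.219479=1.5878
k=7 load: inc=0.219479, refl=0.219479·-0.666667=-0.1463; V=1.368313+0.219479+-0.146319=1.4415
k=8 src: inc=-0.146319, refl=-0.146319·-0.666667=0.0975; V=1.587791+-0.146319+0.097546=1.5390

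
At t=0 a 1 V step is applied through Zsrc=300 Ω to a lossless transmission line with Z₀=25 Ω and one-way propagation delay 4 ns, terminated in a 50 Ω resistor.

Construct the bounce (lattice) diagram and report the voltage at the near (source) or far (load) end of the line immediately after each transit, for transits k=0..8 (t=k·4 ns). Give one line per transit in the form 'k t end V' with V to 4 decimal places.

0 0 source 0.0769
1 4 load 0.1026
2 8 source 0.1243
3 12 load 0.1315
4 16 source 0.1376
5 20 load 0.1397
6 24 source 0.1414
7 28 load 0.1420
8 32 source 0.1424

Γ_L=0.333333, Γ_S=0.846154; launch V₁=1·25/325=0.076923
k=0 src: V=0.0769
k=1 load: inc=0.076923, refl=0.076923·0.333333=0.0256; V=0.000000+0.076923+0.025641=0.1026
k=2 src: inc=0.025641, refl=0.025641·0.846154=0.0217; V=0.076923+0.025641+0.021696=0.1243
k=3 load: inc=0.021696, refl=0.021696·0.333333=0.0072; V=0.102564+0.021696+0.007232=0.1315
k=4 src: inc=0.007232, refl=0.007232·0.846154=0.0061; V=0.124260+0.007232+0.006119=0.1376
k=5 load: inc=0.006119, refl=0.006119·0.333333=0.0020; V=0.131492+0.006119+0.002040=0.1397
k=6 src: inc=0.002040, refl=0.002040·0.846154=0.0017; V=0.137612+0.002040+0.001726=0.1414
k=7 load: inc=0.001726, refl=0.001726·0.333333=0.0006; V=0.139652+0.001726+0.000575=0.1420
k=8 src: inc=0.000575, refl=0.000575·0.846154=0.0005; V=0.141378+0.000575+0.000487=0.1424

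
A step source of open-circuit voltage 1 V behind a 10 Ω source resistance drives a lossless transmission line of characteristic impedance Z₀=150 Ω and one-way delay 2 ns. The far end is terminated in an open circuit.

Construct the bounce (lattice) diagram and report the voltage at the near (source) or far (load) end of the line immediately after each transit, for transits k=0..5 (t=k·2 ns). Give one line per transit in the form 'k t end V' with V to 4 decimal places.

0 0 source 0.9375
1 2 load 1.8750
2 4 source 1.0547
3 6 load 0.2344
4 8 source 0.9521
5 10 load 1.6699

Γ_L=1.000000, Γ_S=-0.875000; launch V₁=1·150/160=0.937500
k=0 src: V=0.9375
k=1 load: inc=0.937500, refl=0.937500·1.000000=0.9375; V=0.000000+0.937500+0.937500=1.8750
k=2 src: inc=0.937500, refl=0.937500·-0.875000=-0.8203; V=0.937500+0.937500+-0.820312=1.0547
k=3 load: inc=-0.820312, refl=-0.820312·1.000000=-0.8203; V=1.875000+-0.820312+-0.820312=0.2344
k=4 src: inc=-0.820312, refl=-0.820312·-0.875000=0.7178; V=1.054688+-0.820312+0.717773=0.9521
k=5 load: inc=0.717773, refl=0.717773·1.000000=0.7178; V=0.234375+0.717773+0.717773=1.6699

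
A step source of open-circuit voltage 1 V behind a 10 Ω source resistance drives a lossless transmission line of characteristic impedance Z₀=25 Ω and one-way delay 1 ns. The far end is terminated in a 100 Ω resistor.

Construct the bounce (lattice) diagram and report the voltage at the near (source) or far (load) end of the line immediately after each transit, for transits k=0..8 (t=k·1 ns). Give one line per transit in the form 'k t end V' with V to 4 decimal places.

0 0 source 0.7143
1 1 load 1.1429
2 2 source 0.9592
3 3 load 0.8490
4 4 source 0.8962
5 5 load 0.9245
6 6 source 0.9124
7 7 load 0.9051
8 8 source 0.9082

Γ_L=0.600000, Γ_S=-0.428571; launch V₁=1·25/35=0.714286
k=0 src: V=0.7143
k=1 load: inc=0.714286, refl=0.714286·0.600000=0.4286; V=0.000000+0.714286+0.428571=1.1429
k=2 src: inc=0.428571, refl=0.428571·-0.428571=-0.1837; V=0.714286+0.428571+-0.183673=0.9592
k=3 load: inc=-0.183673, refl=-0.183673·0.600000=-0.1102; V=1.142857+-0.183673+-0.110204=0.8490
k=4 src: inc=-0.110204, refl=-0.110204·-0.428571=0.0472; V=0.959184+-0.110204+0.047230=0.8962
k=5 load: inc=0.047230, refl=0.047230·0.600000=0.0283; V=0.848980+0.047230+0.028338=0.9245
k=6 src: inc=0.028338, refl=0.028338·-0.428571=-0.0121; V=0.896210+0.028338+-0.012145=0.9124
k=7 load: inc=-0.012145, refl=-0.012145·0.600000=-0.0073; V=0.924548+-0.012145+-0.007287=0.9051
k=8 src: inc=-0.007287, refl=-0.007287·-0.428571=0.0031; V=0.912403+-0.007287+0.003123=0.9082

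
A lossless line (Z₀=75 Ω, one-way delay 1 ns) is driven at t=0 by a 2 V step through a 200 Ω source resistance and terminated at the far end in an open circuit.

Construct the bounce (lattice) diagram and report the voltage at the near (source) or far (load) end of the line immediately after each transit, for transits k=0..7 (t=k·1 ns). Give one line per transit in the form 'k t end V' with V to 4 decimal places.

0 0 source 0.5455
1 1 load 1.0909
2 2 source 1.3388
3 3 load 1.5868
4 4 source 1.6995
5 5 load 1.8122
6 6 source 1.8634
7 7 load 1.9146

Γ_L=1.000000, Γ_S=0.454545; launch V₁=2·75/275=0.545455
k=0 src: V=0.5455
k=1 load: inc=0.545455, refl=0.545455·1.000000=0.5455; V=0.000000+0.545455+0.545455=1.0909
k=2 src: inc=0.545455, refl=0.545455·0.454545=0.2479; V=0.545455+0.545455+0.247934=1.3388
k=3 load: inc=0.247934, refl=0.247934·1.000000=0.2479; V=1.090909+0.247934+0.247934=1.5868
k=4 src: inc=0.247934, refl=0.247934·0.454545=0.1127; V=1.338843+0.247934+0.112697=1.6995
k=5 load: inc=0.112697, refl=0.112697·1.000000=0.1127; V=1.586777+0.112697+0.112697=1.8122
k=6 src: inc=0.112697, refl=0.112697·0.454545=0.0512; V=1.699474+0.112697+0.051226=1.8634
k=7 load: inc=0.051226, refl=0.051226·1.000000=0.0512; V=1.812171+0.051226+0.051226=1.9146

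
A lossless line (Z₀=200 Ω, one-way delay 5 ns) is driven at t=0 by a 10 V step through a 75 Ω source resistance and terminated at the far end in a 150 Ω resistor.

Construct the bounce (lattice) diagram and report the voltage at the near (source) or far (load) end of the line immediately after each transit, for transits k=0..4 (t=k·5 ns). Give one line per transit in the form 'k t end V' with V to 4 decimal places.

0 0 source 7.2727
1 5 load 6.2338
2 10 source 6.7060
3 15 load 6.6386
4 20 source 6.6692

Γ_L=-0.142857, Γ_S=-0.454545; launch V₁=10·200/275=7.272727
k=0 src: V=7.2727
k=1 load: inc=7.272727, refl=7.272727·-0.142857=-1.0390; V=0.000000+7.272727+-1.038961=6.2338
k=2 src: inc=-1.038961, refl=-1.038961·-0.454545=0.4723; V=7.272727+-1.038961+0.472255=6.7060
k=3 load: inc=0.472255, refl=0.472255·-0.142857=-0.0675; V=6.233766+0.472255+-0.067465=6.6386
k=4 src: inc=-0.067465, refl=-0.067465·-0.454545=0.0307; V=6.706021+-0.067465+0.030666=6.6692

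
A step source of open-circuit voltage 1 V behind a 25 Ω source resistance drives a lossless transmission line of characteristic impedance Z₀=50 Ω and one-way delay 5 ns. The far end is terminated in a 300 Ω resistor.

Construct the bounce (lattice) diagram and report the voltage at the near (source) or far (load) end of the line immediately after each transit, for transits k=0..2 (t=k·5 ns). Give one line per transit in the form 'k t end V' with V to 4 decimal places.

0 0 source 0.6667
1 5 load 1.1429
2 10 source 0.9841

Γ_L=0.714286, Γ_S=-0.333333; launch V₁=1·50/75=0.666667
k=0 src: V=0.6667
k=1 load: inc=0.666667, refl=0.666667·0.714286=0.4762; V=0.000000+0.666667+0.476190=1.1429
k=2 src: inc=0.476190, refl=0.476190·-0.333333=-0.1587; V=0.666667+0.476190+-0.158730=0.9841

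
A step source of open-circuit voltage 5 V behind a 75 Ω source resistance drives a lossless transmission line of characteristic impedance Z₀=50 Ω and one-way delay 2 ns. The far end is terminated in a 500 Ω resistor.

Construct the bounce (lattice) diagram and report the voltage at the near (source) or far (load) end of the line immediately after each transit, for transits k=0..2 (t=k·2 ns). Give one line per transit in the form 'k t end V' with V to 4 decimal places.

Γ_L=0.818182, Γ_S=0.200000; launch V₁=5·50/125=2.000000
k=0 src: V=2.0000
k=1 load: inc=2.000000, refl=2.000000·0.818182=1.6364; V=0.000000+2.000000+1.636364=3.6364
k=2 src: inc=1.636364, refl=1.636364·0.200000=0.3273; V=2.000000+1.636364+0.327273=3.9636

0 0 source 2.0000
1 2 load 3.6364
2 4 source 3.9636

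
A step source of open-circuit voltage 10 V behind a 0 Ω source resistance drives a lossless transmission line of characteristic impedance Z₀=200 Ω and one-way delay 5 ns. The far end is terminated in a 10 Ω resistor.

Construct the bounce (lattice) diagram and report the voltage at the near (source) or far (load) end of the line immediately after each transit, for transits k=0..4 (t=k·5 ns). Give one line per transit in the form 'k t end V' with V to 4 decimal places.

Γ_L=-0.904762, Γ_S=-1.000000; launch V₁=10·200/200=10.000000
k=0 src: V=10.0000
k=1 load: inc=10.000000, refl=10.000000·-0.904762=-9.0476; V=0.000000+10.000000+-9.047619=0.9524
k=2 src: inc=-9.047619, refl=-9.047619·-1.000000=9.0476; V=10.000000+-9.047619+9.047619=10.0000
k=3 load: inc=9.047619, refl=9.047619·-0.904762=-8.1859; V=0.952381+9.047619+-8.185941=1.8141
k=4 src: inc=-8.185941, refl=-8.185941·-1.000000=8.1859; V=10.000000+-8.185941+8.185941=10.0000

0 0 source 10.0000
1 5 load 0.9524
2 10 source 10.0000
3 15 load 1.8141
4 20 source 10.0000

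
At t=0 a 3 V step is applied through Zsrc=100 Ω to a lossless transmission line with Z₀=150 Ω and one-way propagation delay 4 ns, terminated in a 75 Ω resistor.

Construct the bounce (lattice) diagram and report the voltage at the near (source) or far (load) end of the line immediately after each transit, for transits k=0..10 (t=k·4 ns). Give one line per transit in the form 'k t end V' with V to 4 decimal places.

Γ_L=-0.333333, Γ_S=-0.200000; launch V₁=3·150/250=1.800000
k=0 src: V=1.8000
k=1 load: inc=1.800000, refl=1.800000·-0.333333=-0.6000; V=0.000000+1.800000+-0.600000=1.2000
k=2 src: inc=-0.600000, refl=-0.600000·-0.200000=0.1200; V=1.800000+-0.600000+0.120000=1.3200
k=3 load: inc=0.120000, refl=0.120000·-0.333333=-0.0400; V=1.200000+0.120000+-0.040000=1.2800
k=4 src: inc=-0.040000, refl=-0.040000·-0.200000=0.0080; V=1.320000+-0.040000+0.008000=1.2880
k=5 load: inc=0.008000, refl=0.008000·-0.333333=-0.0027; V=1.280000+0.008000+-0.002667=1.2853
k=6 src: inc=-0.002667, refl=-0.002667·-0.200000=0.0005; V=1.288000+-0.002667+0.000533=1.2859
k=7 load: inc=0.000533, refl=0.000533·-0.333333=-0.0002; V=1.285333+0.000533+-0.000178=1.2857
k=8 src: inc=-0.000178, refl=-0.000178·-0.200000=0.0000; V=1.285867+-0.000178+0.000036=1.2857
k=9 load: inc=0.000036, refl=0.000036·-0.333333=-0.0000; V=1.285689+0.000036+-0.000012=1.2857
k=10 src: inc=-0.000012, refl=-0.000012·-0.200000=0.0000; V=1.285724+-0.000012+0.000002=1.2857

0 0 source 1.8000
1 4 load 1.2000
2 8 source 1.3200
3 12 load 1.2800
4 16 source 1.2880
5 20 load 1.2853
6 24 source 1.2859
7 28 load 1.2857
8 32 source 1.2857
9 36 load 1.2857
10 40 source 1.2857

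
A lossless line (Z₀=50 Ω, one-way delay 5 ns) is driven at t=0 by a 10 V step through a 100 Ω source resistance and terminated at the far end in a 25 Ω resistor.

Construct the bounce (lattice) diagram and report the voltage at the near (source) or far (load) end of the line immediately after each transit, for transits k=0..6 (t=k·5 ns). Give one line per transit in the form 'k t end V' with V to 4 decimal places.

0 0 source 3.3333
1 5 load 2.2222
2 10 source 1.8519
3 15 load 1.9753
4 20 source 2.0165
5 25 load 2.0027
6 30 source 1.9982

Γ_L=-0.333333, Γ_S=0.333333; launch V₁=10·50/150=3.333333
k=0 src: V=3.3333
k=1 load: inc=3.333333, refl=3.333333·-0.333333=-1.1111; V=0.000000+3.333333+-1.111111=2.2222
k=2 src: inc=-1.111111, refl=-1.111111·0.333333=-0.3704; V=3.333333+-1.111111+-0.370370=1.8519
k=3 load: inc=-0.370370, refl=-0.370370·-0.333333=0.1235; V=2.222222+-0.370370+0.123457=1.9753
k=4 src: inc=0.123457, refl=0.123457·0.333333=0.0412; V=1.851852+0.123457+0.041152=2.0165
k=5 load: inc=0.041152, refl=0.041152·-0.333333=-0.0137; V=1.975309+0.041152+-0.013717=2.0027
k=6 src: inc=-0.013717, refl=-0.013717·0.333333=-0.0046; V=2.016461+-0.013717+-0.004572=1.9982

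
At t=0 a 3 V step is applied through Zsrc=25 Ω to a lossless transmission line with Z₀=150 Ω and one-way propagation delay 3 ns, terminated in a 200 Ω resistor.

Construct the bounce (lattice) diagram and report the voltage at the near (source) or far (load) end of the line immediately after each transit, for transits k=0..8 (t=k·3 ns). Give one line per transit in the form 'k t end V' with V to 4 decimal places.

0 0 source 2.5714
1 3 load 2.9388
2 6 source 2.6764
3 9 load 2.6389
4 12 source 2.6657
5 15 load 2.6695
6 18 source 2.6668
7 21 load 2.6664
8 24 source 2.6667

Γ_L=0.142857, Γ_S=-0.714286; launch V₁=3·150/175=2.571429
k=0 src: V=2.5714
k=1 load: inc=2.571429, refl=2.571429·0.142857=0.3673; V=0.000000+2.571429+0.367347=2.9388
k=2 src: inc=0.367347, refl=0.367347·-0.714286=-0.2624; V=2.571429+0.367347+-0.262391=2.6764
k=3 load: inc=-0.262391, refl=-0.262391·0.142857=-0.0375; V=2.938776+-0.262391+-0.037484=2.6389
k=4 src: inc=-0.037484, refl=-0.037484·-0.714286=0.0268; V=2.676385+-0.037484+0.026775=2.6657
k=5 load: inc=0.026775, refl=0.026775·0.142857=0.0038; V=2.638900+0.026775+0.003825=2.6695
k=6 src: inc=0.003825, refl=0.003825·-0.714286=-0.0027; V=2.665675+0.003825+-0.002732=2.6668
k=7 load: inc=-0.002732, refl=-0.002732·0.142857=-0.0004; V=2.669500+-0.002732+-0.000390=2.6664
k=8 src: inc=-0.000390, refl=-0.000390·-0.714286=0.0003; V=2.666768+-0.000390+0.000279=2.6667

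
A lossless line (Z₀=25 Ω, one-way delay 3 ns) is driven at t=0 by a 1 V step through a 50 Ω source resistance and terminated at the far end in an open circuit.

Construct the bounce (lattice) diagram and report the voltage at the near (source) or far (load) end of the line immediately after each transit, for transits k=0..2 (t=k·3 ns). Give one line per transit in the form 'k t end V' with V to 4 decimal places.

0 0 source 0.3333
1 3 load 0.6667
2 6 source 0.7778

Γ_L=1.000000, Γ_S=0.333333; launch V₁=1·25/75=0.333333
k=0 src: V=0.3333
k=1 load: inc=0.333333, refl=0.333333·1.000000=0.3333; V=0.000000+0.333333+0.333333=0.6667
k=2 src: inc=0.333333, refl=0.333333·0.333333=0.1111; V=0.333333+0.333333+0.111111=0.7778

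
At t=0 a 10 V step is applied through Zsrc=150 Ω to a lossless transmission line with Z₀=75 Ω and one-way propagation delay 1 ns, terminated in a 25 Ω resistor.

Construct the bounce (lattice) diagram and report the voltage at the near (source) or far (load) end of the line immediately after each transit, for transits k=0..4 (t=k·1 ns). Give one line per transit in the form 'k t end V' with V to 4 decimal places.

Γ_L=-0.500000, Γ_S=0.333333; launch V₁=10·75/225=3.333333
k=0 src: V=3.3333
k=1 load: inc=3.333333, refl=3.333333·-0.500000=-1.6667; V=0.000000+3.333333+-1.666667=1.6667
k=2 src: inc=-1.666667, refl=-1.666667·0.333333=-0.5556; V=3.333333+-1.666667+-0.555556=1.1111
k=3 load: inc=-0.555556, refl=-0.555556·-0.500000=0.2778; V=1.666667+-0.555556+0.277778=1.3889
k=4 src: inc=0.277778, refl=0.277778·0.333333=0.0926; V=1.111111+0.277778+0.092593=1.4815

0 0 source 3.3333
1 1 load 1.6667
2 2 source 1.1111
3 3 load 1.3889
4 4 source 1.4815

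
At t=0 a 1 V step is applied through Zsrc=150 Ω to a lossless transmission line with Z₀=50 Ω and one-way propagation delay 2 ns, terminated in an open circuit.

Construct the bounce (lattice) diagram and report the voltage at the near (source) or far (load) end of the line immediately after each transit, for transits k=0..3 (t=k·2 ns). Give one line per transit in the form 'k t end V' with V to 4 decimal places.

0 0 source 0.2500
1 2 load 0.5000
2 4 source 0.6250
3 6 load 0.7500

Γ_L=1.000000, Γ_S=0.500000; launch V₁=1·50/200=0.250000
k=0 src: V=0.2500
k=1 load: inc=0.250000, refl=0.250000·1.000000=0.2500; V=0.000000+0.250000+0.250000=0.5000
k=2 src: inc=0.250000, refl=0.250000·0.500000=0.1250; V=0.250000+0.250000+0.125000=0.6250
k=3 load: inc=0.125000, refl=0.125000·1.000000=0.1250; V=0.500000+0.125000+0.125000=0.7500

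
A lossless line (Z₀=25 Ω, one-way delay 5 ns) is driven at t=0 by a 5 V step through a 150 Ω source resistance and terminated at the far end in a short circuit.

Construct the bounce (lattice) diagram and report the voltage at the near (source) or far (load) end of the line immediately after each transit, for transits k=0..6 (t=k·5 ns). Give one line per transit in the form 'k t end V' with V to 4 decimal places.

Γ_L=-1.000000, Γ_S=0.714286; launch V₁=5·25/175=0.714286
k=0 src: V=0.7143
k=1 load: inc=0.714286, refl=0.714286·-1.000000=-0.7143; V=0.000000+0.714286+-0.714286=0.0000
k=2 src: inc=-0.714286, refl=-0.714286·0.714286=-0.5102; V=0.714286+-0.714286+-0.510204=-0.5102
k=3 load: inc=-0.510204, refl=-0.510204·-1.000000=0.5102; V=0.000000+-0.510204+0.510204=0.0000
k=4 src: inc=0.510204, refl=0.510204·0.714286=0.3644; V=-0.510204+0.510204+0.364431=0.3644
k=5 load: inc=0.364431, refl=0.364431·-1.000000=-0.3644; V=0.000000+0.364431+-0.364431=0.0000
k=6 src: inc=-0.364431, refl=-0.364431·0.714286=-0.2603; V=0.364431+-0.364431+-0.260308=-0.2603

0 0 source 0.7143
1 5 load 0.0000
2 10 source -0.5102
3 15 load 0.0000
4 20 source 0.3644
5 25 load 0.0000
6 30 source -0.2603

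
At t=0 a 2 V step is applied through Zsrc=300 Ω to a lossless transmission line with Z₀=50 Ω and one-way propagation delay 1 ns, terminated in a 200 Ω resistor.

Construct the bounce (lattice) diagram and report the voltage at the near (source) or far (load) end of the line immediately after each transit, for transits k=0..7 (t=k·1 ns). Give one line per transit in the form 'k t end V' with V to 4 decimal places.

0 0 source 0.2857
1 1 load 0.4571
2 2 source 0.5796
3 3 load 0.6531
4 4 source 0.7055
5 5 load 0.7370
6 6 source 0.7595
7 7 load 0.7730

Γ_L=0.600000, Γ_S=0.714286; launch V₁=2·50/350=0.285714
k=0 src: V=0.2857
k=1 load: inc=0.285714, refl=0.285714·0.600000=0.1714; V=0.000000+0.285714+0.171429=0.4571
k=2 src: inc=0.171429, refl=0.171429·0.714286=0.1224; V=0.285714+0.171429+0.122449=0.5796
k=3 load: inc=0.122449, refl=0.122449·0.600000=0.0735; V=0.457143+0.122449+0.073469=0.6531
k=4 src: inc=0.073469, refl=0.073469·0.714286=0.0525; V=0.579592+0.073469+0.052478=0.7055
k=5 load: inc=0.052478, refl=0.052478·0.600000=0.0315; V=0.653061+0.052478+0.031487=0.7370
k=6 src: inc=0.031487, refl=0.031487·0.714286=0.0225; V=0.705539+0.031487+0.022491=0.7595
k=7 load: inc=0.022491, refl=0.022491·0.600000=0.0135; V=0.737026+0.022491+0.013494=0.7730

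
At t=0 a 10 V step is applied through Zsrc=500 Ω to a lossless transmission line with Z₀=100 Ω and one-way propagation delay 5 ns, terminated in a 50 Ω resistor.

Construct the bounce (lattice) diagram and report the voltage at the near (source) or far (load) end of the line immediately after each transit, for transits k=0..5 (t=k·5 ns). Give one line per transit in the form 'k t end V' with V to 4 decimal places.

Γ_L=-0.333333, Γ_S=0.666667; launch V₁=10·100/600=1.666667
k=0 src: V=1.6667
k=1 load: inc=1.666667, refl=1.666667·-0.333333=-0.5556; V=0.000000+1.666667+-0.555556=1.1111
k=2 src: inc=-0.555556, refl=-0.555556·0.666667=-0.3704; V=1.666667+-0.555556+-0.370370=0.7407
k=3 load: inc=-0.370370, refl=-0.370370·-0.333333=0.1235; V=1.111111+-0.370370+0.123457=0.8642
k=4 src: inc=0.123457, refl=0.123457·0.666667=0.0823; V=0.740741+0.123457+0.082305=0.9465
k=5 load: inc=0.082305, refl=0.082305·-0.333333=-0.0274; V=0.864198+0.082305+-0.027435=0.9191

0 0 source 1.6667
1 5 load 1.1111
2 10 source 0.7407
3 15 load 0.8642
4 20 source 0.9465
5 25 load 0.9191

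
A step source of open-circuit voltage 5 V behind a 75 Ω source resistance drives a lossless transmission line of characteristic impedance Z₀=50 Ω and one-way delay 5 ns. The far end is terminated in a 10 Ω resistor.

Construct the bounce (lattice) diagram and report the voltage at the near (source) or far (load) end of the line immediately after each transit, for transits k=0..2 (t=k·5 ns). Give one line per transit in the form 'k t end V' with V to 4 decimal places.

Γ_L=-0.666667, Γ_S=0.200000; launch V₁=5·50/125=2.000000
k=0 src: V=2.0000
k=1 load: inc=2.000000, refl=2.000000·-0.666667=-1.3333; V=0.000000+2.000000+-1.333333=0.6667
k=2 src: inc=-1.333333, refl=-1.333333·0.200000=-0.2667; V=2.000000+-1.333333+-0.266667=0.4000

0 0 source 2.0000
1 5 load 0.6667
2 10 source 0.4000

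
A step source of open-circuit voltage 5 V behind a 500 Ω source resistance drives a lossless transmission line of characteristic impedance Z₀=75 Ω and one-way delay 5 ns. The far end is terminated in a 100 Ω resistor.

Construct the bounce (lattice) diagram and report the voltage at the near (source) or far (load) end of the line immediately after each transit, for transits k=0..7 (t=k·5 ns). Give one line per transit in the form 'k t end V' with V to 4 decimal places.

0 0 source 0.6522
1 5 load 0.7453
2 10 source 0.8142
3 15 load 0.8240
4 20 source 0.8313
5 25 load 0.8324
6 30 source 0.8331
7 35 load 0.8332

Γ_L=0.142857, Γ_S=0.739130; launch V₁=5·75/575=0.652174
k=0 src: V=0.6522
k=1 load: inc=0.652174, refl=0.652174·0.142857=0.0932; V=0.000000+0.652174+0.093168=0.7453
k=2 src: inc=0.093168, refl=0.093168·0.739130=0.0689; V=0.652174+0.093168+0.068863=0.8142
k=3 load: inc=0.068863, refl=0.068863·0.142857=0.0098; V=0.745342+0.068863+0.009838=0.8240
k=4 src: inc=0.009838, refl=0.009838·0.739130=0.0073; V=0.814205+0.009838+0.007271=0.8313
k=5 load: inc=0.007271, refl=0.007271·0.142857=0.0010; V=0.824042+0.007271+0.001039=0.8324
k=6 src: inc=0.001039, refl=0.001039·0.739130=0.0008; V=0.831314+0.001039+0.000768=0.8331
k=7 load: inc=0.000768, refl=0.000768·0.142857=0.0001; V=0.832352+0.000768+0.000110=0.8332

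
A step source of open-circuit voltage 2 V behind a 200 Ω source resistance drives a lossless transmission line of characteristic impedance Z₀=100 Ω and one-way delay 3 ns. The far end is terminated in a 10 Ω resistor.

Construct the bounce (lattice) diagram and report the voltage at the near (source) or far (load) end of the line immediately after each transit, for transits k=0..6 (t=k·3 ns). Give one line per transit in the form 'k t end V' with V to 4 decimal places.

Γ_L=-0.818182, Γ_S=0.333333; launch V₁=2·100/300=0.666667
k=0 src: V=0.6667
k=1 load: inc=0.666667, refl=0.666667·-0.818182=-0.5455; V=0.000000+0.666667+-0.545455=0.1212
k=2 src: inc=-0.545455, refl=-0.545455·0.333333=-0.1818; V=0.666667+-0.545455+-0.181818=-0.0606
k=3 load: inc=-0.181818, refl=-0.181818·-0.818182=0.1488; V=0.121212+-0.181818+0.148760=0.0882
k=4 src: inc=0.148760, refl=0.148760·0.333333=0.0496; V=-0.060606+0.148760+0.049587=0.1377
k=5 load: inc=0.049587, refl=0.049587·-0.818182=-0.0406; V=0.088154+0.049587+-0.040571=0.0972
k=6 src: inc=-0.040571, refl=-0.040571·0.333333=-0.0135; V=0.137741+-0.040571+-0.013524=0.0836

0 0 source 0.6667
1 3 load 0.1212
2 6 source -0.0606
3 9 load 0.0882
4 12 source 0.1377
5 15 load 0.0972
6 18 source 0.0836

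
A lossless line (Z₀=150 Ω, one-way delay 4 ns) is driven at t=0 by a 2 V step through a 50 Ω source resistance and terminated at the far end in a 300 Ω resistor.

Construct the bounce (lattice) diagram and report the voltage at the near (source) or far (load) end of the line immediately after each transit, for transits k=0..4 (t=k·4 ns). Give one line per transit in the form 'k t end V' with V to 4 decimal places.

0 0 source 1.5000
1 4 load 2.0000
2 8 source 1.7500
3 12 load 1.6667
4 16 source 1.7083

Γ_L=0.333333, Γ_S=-0.500000; launch V₁=2·150/200=1.500000
k=0 src: V=1.5000
k=1 load: inc=1.500000, refl=1.500000·0.333333=0.5000; V=0.000000+1.500000+0.500000=2.0000
k=2 src: inc=0.500000, refl=0.500000·-0.500000=-0.2500; V=1.500000+0.500000+-0.250000=1.7500
k=3 load: inc=-0.250000, refl=-0.250000·0.333333=-0.0833; V=2.000000+-0.250000+-0.083333=1.6667
k=4 src: inc=-0.083333, refl=-0.083333·-0.500000=0.0417; V=1.750000+-0.083333+0.041667=1.7083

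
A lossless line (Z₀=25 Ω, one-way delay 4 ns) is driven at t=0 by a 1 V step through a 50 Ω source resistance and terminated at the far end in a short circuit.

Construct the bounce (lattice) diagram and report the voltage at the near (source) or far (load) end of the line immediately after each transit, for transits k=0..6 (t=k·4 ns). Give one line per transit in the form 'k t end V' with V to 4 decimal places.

Γ_L=-1.000000, Γ_S=0.333333; launch V₁=1·25/75=0.333333
k=0 src: V=0.3333
k=1 load: inc=0.333333, refl=0.333333·-1.000000=-0.3333; V=0.000000+0.333333+-0.333333=0.0000
k=2 src: inc=-0.333333, refl=-0.333333·0.333333=-0.1111; V=0.333333+-0.333333+-0.111111=-0.1111
k=3 load: inc=-0.111111, refl=-0.111111·-1.000000=0.1111; V=0.000000+-0.111111+0.111111=0.0000
k=4 src: inc=0.111111, refl=0.111111·0.333333=0.0370; V=-0.111111+0.111111+0.037037=0.0370
k=5 load: inc=0.037037, refl=0.037037·-1.000000=-0.0370; V=0.000000+0.037037+-0.037037=0.0000
k=6 src: inc=-0.037037, refl=-0.037037·0.333333=-0.0123; V=0.037037+-0.037037+-0.012346=-0.0123

0 0 source 0.3333
1 4 load 0.0000
2 8 source -0.1111
3 12 load 0.0000
4 16 source 0.0370
5 20 load 0.0000
6 24 source -0.0123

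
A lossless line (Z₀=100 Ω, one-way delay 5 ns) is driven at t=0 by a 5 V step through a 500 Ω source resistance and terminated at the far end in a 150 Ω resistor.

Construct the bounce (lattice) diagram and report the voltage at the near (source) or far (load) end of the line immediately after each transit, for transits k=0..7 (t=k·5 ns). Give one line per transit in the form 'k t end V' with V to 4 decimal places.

0 0 source 0.8333
1 5 load 1.0000
2 10 source 1.1111
3 15 load 1.1333
4 20 source 1.1481
5 25 load 1.1511
6 30 source 1.1531
7 35 load 1.1535

Γ_L=0.200000, Γ_S=0.666667; launch V₁=5·100/600=0.833333
k=0 src: V=0.8333
k=1 load: inc=0.833333, refl=0.833333·0.200000=0.1667; V=0.000000+0.833333+0.166667=1.0000
k=2 src: inc=0.166667, refl=0.166667·0.666667=0.1111; V=0.833333+0.166667+0.111111=1.1111
k=3 load: inc=0.111111, refl=0.111111·0.200000=0.0222; V=1.000000+0.111111+0.022222=1.1333
k=4 src: inc=0.022222, refl=0.022222·0.666667=0.0148; V=1.111111+0.022222+0.014815=1.1481
k=5 load: inc=0.014815, refl=0.014815·0.200000=0.0030; V=1.133333+0.014815+0.002963=1.1511
k=6 src: inc=0.002963, refl=0.002963·0.666667=0.0020; V=1.148148+0.002963+0.001975=1.1531
k=7 load: inc=0.001975, refl=0.001975·0.200000=0.0004; V=1.151111+0.001975+0.000395=1.1535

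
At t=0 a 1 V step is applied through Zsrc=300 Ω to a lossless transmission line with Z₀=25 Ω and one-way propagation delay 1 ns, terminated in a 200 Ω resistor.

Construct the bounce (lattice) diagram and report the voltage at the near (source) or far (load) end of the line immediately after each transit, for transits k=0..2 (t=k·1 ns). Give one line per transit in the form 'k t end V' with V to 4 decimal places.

0 0 source 0.0769
1 1 load 0.1368
2 2 source 0.1874

Γ_L=0.777778, Γ_S=0.846154; launch V₁=1·25/325=0.076923
k=0 src: V=0.0769
k=1 load: inc=0.076923, refl=0.076923·0.777778=0.0598; V=0.000000+0.076923+0.059829=0.1368
k=2 src: inc=0.059829, refl=0.059829·0.846154=0.0506; V=0.076923+0.059829+0.050625=0.1874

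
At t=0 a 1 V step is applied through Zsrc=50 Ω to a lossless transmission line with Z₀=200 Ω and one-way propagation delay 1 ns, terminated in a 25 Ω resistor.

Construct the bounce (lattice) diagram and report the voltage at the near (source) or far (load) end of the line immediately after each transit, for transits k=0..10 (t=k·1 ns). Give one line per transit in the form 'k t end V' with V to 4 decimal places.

Γ_L=-0.777778, Γ_S=-0.600000; launch V₁=1·200/250=0.800000
k=0 src: V=0.8000
k=1 load: inc=0.800000, refl=0.800000·-0.777778=-0.6222; V=0.000000+0.800000+-0.622222=0.1778
k=2 src: inc=-0.622222, refl=-0.622222·-0.600000=0.3733; V=0.800000+-0.622222+0.373333=0.5511
k=3 load: inc=0.373333, refl=0.373333·-0.777778=-0.2904; V=0.177778+0.373333+-0.290370=0.2607
k=4 src: inc=-0.290370, refl=-0.290370·-0.600000=0.1742; V=0.551111+-0.290370+0.174222=0.4350
k=5 load: inc=0.174222, refl=0.174222·-0.777778=-0.1355; V=0.260741+0.174222+-0.135506=0.2995
k=6 src: inc=-0.135506, refl=-0.135506·-0.600000=0.0813; V=0.434963+-0.135506+0.081304=0.3808
k=7 load: inc=0.081304, refl=0.081304·-0.777778=-0.0632; V=0.299457+0.081304+-0.063236=0.3175
k=8 src: inc=-0.063236, refl=-0.063236·-0.600000=0.0379; V=0.380760+-0.063236+0.037942=0.3555
k=9 load: inc=0.037942, refl=0.037942·-0.777778=-0.0295; V=0.317524+0.037942+-0.029510=0.3260
k=10 src: inc=-0.029510, refl=-0.029510·-0.600000=0.0177; V=0.355466+-0.029510+0.017706=0.3437

0 0 source 0.8000
1 1 load 0.1778
2 2 source 0.5511
3 3 load 0.2607
4 4 source 0.4350
5 5 load 0.2995
6 6 source 0.3808
7 7 load 0.3175
8 8 source 0.3555
9 9 load 0.3260
10 10 source 0.3437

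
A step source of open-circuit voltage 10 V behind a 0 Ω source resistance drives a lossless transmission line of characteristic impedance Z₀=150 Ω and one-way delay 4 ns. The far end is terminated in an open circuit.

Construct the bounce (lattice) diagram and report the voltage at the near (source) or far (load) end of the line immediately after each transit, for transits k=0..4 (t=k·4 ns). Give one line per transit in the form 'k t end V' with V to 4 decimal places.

Γ_L=1.000000, Γ_S=-1.000000; launch V₁=10·150/150=10.000000
k=0 src: V=10.0000
k=1 load: inc=10.000000, refl=10.000000·1.000000=10.0000; V=0.000000+10.000000+10.000000=20.0000
k=2 src: inc=10.000000, refl=10.000000·-1.000000=-10.0000; V=10.000000+10.000000+-10.000000=10.0000
k=3 load: inc=-10.000000, refl=-10.000000·1.000000=-10.0000; V=20.000000+-10.000000+-10.000000=0.0000
k=4 src: inc=-10.000000, refl=-10.000000·-1.000000=10.0000; V=10.000000+-10.000000+10.000000=10.0000

0 0 source 10.0000
1 4 load 20.0000
2 8 source 10.0000
3 12 load 0.0000
4 16 source 10.0000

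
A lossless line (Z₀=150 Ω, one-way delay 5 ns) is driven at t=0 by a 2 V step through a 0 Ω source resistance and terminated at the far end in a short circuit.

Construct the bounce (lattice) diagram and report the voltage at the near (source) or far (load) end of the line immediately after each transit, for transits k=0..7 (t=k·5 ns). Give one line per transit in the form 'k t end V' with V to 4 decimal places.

0 0 source 2.0000
1 5 load 0.0000
2 10 source 2.0000
3 15 load 0.0000
4 20 source 2.0000
5 25 load 0.0000
6 30 source 2.0000
7 35 load 0.0000

Γ_L=-1.000000, Γ_S=-1.000000; launch V₁=2·150/150=2.000000
k=0 src: V=2.0000
k=1 load: inc=2.000000, refl=2.000000·-1.000000=-2.0000; V=0.000000+2.000000+-2.000000=0.0000
k=2 src: inc=-2.000000, refl=-2.000000·-1.000000=2.0000; V=2.000000+-2.000000+2.000000=2.0000
k=3 load: inc=2.000000, refl=2.000000·-1.000000=-2.0000; V=0.000000+2.000000+-2.000000=0.0000
k=4 src: inc=-2.000000, refl=-2.000000·-1.000000=2.0000; V=2.000000+-2.000000+2.000000=2.0000
k=5 load: inc=2.000000, refl=2.000000·-1.000000=-2.0000; V=0.000000+2.000000+-2.000000=0.0000
k=6 src: inc=-2.000000, refl=-2.000000·-1.000000=2.0000; V=2.000000+-2.000000+2.000000=2.0000
k=7 load: inc=2.000000, refl=2.000000·-1.000000=-2.0000; V=0.000000+2.000000+-2.000000=0.0000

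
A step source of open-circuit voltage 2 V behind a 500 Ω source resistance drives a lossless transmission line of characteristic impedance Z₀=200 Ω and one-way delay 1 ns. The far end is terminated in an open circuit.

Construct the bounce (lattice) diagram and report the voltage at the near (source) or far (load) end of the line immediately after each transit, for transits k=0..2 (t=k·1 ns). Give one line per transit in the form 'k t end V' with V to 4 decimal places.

Γ_L=1.000000, Γ_S=0.428571; launch V₁=2·200/700=0.571429
k=0 src: V=0.5714
k=1 load: inc=0.571429, refl=0.571429·1.000000=0.5714; V=0.000000+0.571429+0.571429=1.1429
k=2 src: inc=0.571429, refl=0.571429·0.428571=0.2449; V=0.571429+0.571429+0.244898=1.3878

0 0 source 0.5714
1 1 load 1.1429
2 2 source 1.3878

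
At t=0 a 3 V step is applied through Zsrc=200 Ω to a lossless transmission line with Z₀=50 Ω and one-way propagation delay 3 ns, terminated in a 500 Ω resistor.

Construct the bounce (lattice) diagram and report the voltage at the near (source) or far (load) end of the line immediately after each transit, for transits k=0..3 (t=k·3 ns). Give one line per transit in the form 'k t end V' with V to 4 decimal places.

Γ_L=0.818182, Γ_S=0.600000; launch V₁=3·50/250=0.600000
k=0 src: V=0.6000
k=1 load: inc=0.600000, refl=0.600000·0.818182=0.4909; V=0.000000+0.600000+0.490909=1.0909
k=2 src: inc=0.490909, refl=0.490909·0.600000=0.2945; V=0.600000+0.490909+0.294545=1.3855
k=3 load: inc=0.294545, refl=0.294545·0.818182=0.2410; V=1.090909+0.294545+0.240992=1.6264

0 0 source 0.6000
1 3 load 1.0909
2 6 source 1.3855
3 9 load 1.6264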